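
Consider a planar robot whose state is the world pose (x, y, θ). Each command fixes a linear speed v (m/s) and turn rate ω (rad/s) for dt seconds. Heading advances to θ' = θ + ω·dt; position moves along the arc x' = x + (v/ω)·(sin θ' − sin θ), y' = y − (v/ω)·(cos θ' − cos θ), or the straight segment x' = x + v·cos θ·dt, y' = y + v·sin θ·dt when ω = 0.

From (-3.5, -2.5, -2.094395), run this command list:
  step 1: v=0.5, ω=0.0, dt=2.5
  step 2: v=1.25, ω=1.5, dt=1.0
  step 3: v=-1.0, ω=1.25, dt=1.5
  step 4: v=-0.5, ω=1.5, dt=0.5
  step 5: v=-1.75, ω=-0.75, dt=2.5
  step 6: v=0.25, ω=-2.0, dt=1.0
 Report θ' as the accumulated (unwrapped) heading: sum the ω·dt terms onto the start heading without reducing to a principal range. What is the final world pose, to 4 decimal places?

(-6.6535, -8.8647, -1.8444)

step 1: θ'=-2.0944 (straight) → pose (-4.1250, -3.5825, -2.0944)
step 2: θ'=-0.5944 (R=0.8333) → pose (-3.8700, -4.6896, -0.5944)
step 3: θ'=1.2806 (R=-0.8000) → pose (-5.0845, -5.1235, 1.2806)
step 4: θ'=2.0306 (R=-0.3333) → pose (-5.0639, -5.3668, 2.0306)
step 5: θ'=0.1556 (R=2.3333) → pose (-6.7932, -8.7074, 0.1556)
step 6: θ'=-1.8444 (R=-0.1250) → pose (-6.6535, -8.8647, -1.8444)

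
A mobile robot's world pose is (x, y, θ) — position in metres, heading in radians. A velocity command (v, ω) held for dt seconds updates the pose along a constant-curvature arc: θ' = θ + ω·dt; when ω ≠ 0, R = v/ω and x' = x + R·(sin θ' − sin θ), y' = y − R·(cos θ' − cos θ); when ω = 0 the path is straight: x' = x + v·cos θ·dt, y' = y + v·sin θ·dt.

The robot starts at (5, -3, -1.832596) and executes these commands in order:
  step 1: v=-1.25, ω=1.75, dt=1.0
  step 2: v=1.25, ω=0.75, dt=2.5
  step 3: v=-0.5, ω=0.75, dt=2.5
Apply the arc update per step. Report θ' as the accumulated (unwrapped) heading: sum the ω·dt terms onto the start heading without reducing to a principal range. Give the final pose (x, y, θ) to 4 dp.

(7.1174, -0.5060, 3.6674)

step 1: θ'=-0.0826 (R=-0.7143) → pose (4.3690, -2.1033, -0.0826)
step 2: θ'=1.7924 (R=1.6667) → pose (6.1324, -0.0760, 1.7924)
step 3: θ'=3.6674 (R=-0.6667) → pose (7.1174, -0.5060, 3.6674)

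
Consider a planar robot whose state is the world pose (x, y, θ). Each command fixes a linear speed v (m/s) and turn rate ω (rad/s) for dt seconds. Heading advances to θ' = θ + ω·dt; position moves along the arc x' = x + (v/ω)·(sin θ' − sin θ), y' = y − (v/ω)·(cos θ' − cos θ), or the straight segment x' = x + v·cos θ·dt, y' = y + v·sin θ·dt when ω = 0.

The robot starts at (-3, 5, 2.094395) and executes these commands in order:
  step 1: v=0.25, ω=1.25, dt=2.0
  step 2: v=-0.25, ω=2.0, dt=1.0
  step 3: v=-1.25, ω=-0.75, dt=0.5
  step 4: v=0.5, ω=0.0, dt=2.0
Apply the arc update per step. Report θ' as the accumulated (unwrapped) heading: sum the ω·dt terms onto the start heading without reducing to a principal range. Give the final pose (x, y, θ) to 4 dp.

step 1: θ'=4.5944 (R=0.2000) → pose (-3.3718, 4.9235, 4.5944)
step 2: θ'=6.5944 (R=-0.1250) → pose (-3.5342, 5.0573, 6.5944)
step 3: θ'=6.2194 (R=1.6667) → pose (-4.1508, 4.9806, 6.2194)
step 4: θ'=6.2194 (straight) → pose (-3.1529, 4.9168, 6.2194)

(-3.1529, 4.9168, 6.2194)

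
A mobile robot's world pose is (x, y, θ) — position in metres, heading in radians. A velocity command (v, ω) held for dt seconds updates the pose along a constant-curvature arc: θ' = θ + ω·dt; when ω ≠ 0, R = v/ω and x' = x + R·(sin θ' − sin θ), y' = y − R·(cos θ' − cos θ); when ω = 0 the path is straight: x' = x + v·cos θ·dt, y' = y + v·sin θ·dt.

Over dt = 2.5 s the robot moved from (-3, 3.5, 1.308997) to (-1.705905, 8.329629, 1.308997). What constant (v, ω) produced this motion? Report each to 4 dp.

Δθ = 1.308997 − 1.308997 = 0.000000
ω = Δθ/dt = 0.000000/2.5 = 0.0000
ω = 0 → v = (Δx·cos θ + Δy·sin θ)/dt = 2.0000

v = 2.0000, ω = 0.0000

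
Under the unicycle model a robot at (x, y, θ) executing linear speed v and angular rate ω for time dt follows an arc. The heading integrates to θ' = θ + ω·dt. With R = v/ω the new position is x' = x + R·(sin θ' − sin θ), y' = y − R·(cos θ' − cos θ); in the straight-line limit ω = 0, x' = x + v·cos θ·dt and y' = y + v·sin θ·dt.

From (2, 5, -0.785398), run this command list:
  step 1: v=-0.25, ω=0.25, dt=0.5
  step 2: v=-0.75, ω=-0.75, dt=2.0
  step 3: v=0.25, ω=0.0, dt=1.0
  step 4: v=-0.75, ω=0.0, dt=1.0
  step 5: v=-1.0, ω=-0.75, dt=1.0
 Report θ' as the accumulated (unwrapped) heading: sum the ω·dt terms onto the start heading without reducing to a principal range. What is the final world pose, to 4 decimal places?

step 1: θ'=-0.6604 (R=-1.0000) → pose (1.9063, 5.0826, -0.6604)
step 2: θ'=-2.1604 (R=1.0000) → pose (1.6886, 6.4284, -2.1604)
step 3: θ'=-2.1604 (straight) → pose (1.5496, 6.2206, -2.1604)
step 4: θ'=-2.1604 (straight) → pose (1.9666, 6.8440, -2.1604)
step 5: θ'=-2.9104 (R=1.3333) → pose (2.7693, 7.4005, -2.9104)

(2.7693, 7.4005, -2.9104)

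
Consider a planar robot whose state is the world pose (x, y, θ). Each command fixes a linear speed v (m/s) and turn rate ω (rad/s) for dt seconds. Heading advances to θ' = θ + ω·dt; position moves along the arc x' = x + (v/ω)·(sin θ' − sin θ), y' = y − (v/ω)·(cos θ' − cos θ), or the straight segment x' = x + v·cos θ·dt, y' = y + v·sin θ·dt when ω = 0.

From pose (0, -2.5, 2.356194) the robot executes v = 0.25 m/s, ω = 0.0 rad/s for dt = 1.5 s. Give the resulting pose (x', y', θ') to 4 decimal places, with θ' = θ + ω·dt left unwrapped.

(-0.2652, -2.2348, 2.3562)

θ' = 2.3562 + 0.0·1.5 = 2.3562
ω = 0 → straight: x' = 0 + 0.25·cos(2.3562)·1.5 = -0.2652
y' = -2.5 + 0.25·sin(2.3562)·1.5 = -2.2348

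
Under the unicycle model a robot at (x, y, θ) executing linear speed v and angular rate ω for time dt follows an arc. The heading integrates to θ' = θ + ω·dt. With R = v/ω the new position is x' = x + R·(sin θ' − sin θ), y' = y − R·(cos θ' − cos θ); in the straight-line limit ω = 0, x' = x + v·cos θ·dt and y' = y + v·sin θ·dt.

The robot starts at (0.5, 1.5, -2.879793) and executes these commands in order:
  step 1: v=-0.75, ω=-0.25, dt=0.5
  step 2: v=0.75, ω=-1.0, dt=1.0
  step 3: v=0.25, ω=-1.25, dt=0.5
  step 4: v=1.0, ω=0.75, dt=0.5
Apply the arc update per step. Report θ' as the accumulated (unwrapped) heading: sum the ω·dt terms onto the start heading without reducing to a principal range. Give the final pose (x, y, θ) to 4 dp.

step 1: θ'=-3.0048 (R=3.0000) → pose (0.8673, 1.5742, -3.0048)
step 2: θ'=-4.0048 (R=-0.7500) → pose (0.1951, 1.8297, -4.0048)
step 3: θ'=-4.6298 (R=-0.2000) → pose (0.1478, 1.9432, -4.6298)
step 4: θ'=-4.2548 (R=1.3333) → pose (0.0151, 2.4222, -4.2548)

(0.0151, 2.4222, -4.2548)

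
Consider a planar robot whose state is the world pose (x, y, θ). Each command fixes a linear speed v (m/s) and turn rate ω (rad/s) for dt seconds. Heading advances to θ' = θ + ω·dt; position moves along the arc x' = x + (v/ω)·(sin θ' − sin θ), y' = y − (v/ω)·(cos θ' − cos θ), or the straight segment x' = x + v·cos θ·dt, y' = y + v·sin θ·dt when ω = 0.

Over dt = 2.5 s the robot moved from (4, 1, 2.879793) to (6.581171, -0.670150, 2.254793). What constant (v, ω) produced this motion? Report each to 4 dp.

Δθ = 2.254793 − 2.879793 = -0.625000
ω = Δθ/dt = -0.625000/2.5 = -0.2500
R = Δx/(sin θ' − sin θ) = 5.0000
v = R·ω = 5.0000·-0.2500 = -1.2500

v = -1.2500, ω = -0.2500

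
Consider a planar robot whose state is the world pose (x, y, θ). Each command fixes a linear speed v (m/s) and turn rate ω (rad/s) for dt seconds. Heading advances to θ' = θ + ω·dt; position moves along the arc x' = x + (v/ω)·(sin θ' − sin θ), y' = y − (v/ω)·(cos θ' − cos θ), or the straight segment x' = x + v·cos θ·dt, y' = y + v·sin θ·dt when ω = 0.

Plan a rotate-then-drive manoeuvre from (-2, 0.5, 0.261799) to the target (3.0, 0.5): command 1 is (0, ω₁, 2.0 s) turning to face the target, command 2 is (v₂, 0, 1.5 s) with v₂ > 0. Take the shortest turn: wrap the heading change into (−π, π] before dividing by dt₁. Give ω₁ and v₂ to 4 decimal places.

ω₁ = -0.1309, v₂ = 3.3333

heading to target = atan2(0.5−0.5, 3−-2) = 0.0000
Δθ = wrap(0.0000 − 0.2618) = -0.2618; ω₁ = Δθ/dt₁ = -0.1309
distance = √((3−-2)² + (0.5−0.5)²) = 5.0000; v₂ = distance/dt₂ = 3.3333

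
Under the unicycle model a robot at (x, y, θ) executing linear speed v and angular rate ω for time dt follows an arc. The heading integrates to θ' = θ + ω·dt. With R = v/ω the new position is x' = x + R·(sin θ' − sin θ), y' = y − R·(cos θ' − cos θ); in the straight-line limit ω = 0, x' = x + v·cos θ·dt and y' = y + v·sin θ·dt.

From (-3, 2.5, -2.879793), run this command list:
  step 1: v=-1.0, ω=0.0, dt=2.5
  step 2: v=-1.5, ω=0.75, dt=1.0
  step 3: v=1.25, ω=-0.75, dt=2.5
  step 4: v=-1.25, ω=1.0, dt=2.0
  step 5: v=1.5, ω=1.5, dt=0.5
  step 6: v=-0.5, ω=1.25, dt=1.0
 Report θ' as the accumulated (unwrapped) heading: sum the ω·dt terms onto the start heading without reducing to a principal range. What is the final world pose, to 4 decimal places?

(-0.4242, 3.6501, -0.0048)

step 1: θ'=-2.8798 (straight) → pose (-0.5852, 3.1470, -2.8798)
step 2: θ'=-2.1298 (R=-2.0000) → pose (0.5928, 4.0182, -2.1298)
step 3: θ'=-4.0048 (R=-1.6667) → pose (-2.0868, 3.8188, -4.0048)
step 4: θ'=-2.0048 (R=-1.2500) → pose (-0.0027, 4.1057, -2.0048)
step 5: θ'=-1.2548 (R=1.0000) → pose (-0.0459, 3.3744, -1.2548)
step 6: θ'=-0.0048 (R=-0.4000) → pose (-0.4242, 3.6501, -0.0048)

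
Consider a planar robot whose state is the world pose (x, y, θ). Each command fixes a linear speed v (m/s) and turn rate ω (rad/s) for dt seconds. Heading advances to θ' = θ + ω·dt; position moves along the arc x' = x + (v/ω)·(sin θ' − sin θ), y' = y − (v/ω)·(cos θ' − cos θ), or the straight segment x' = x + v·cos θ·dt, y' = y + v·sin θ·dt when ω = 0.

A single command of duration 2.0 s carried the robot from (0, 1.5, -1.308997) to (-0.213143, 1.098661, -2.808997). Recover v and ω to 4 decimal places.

v = 0.2500, ω = -0.7500

Δθ = -2.808997 − -1.308997 = -1.500000
ω = Δθ/dt = -1.500000/2.0 = -0.7500
R = −Δy/(cos θ' − cos θ) = -0.3333
v = R·ω = -0.3333·-0.7500 = 0.2500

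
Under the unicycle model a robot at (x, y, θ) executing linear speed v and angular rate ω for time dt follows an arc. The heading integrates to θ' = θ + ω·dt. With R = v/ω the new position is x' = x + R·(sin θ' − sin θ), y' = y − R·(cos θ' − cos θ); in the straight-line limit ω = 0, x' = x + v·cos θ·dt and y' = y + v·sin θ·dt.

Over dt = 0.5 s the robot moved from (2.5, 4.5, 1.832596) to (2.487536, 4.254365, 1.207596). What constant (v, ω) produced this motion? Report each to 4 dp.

Δθ = 1.207596 − 1.832596 = -0.625000
ω = Δθ/dt = -0.625000/0.5 = -1.2500
R = −Δy/(cos θ' − cos θ) = 0.4000
v = R·ω = 0.4000·-1.2500 = -0.5000

v = -0.5000, ω = -1.2500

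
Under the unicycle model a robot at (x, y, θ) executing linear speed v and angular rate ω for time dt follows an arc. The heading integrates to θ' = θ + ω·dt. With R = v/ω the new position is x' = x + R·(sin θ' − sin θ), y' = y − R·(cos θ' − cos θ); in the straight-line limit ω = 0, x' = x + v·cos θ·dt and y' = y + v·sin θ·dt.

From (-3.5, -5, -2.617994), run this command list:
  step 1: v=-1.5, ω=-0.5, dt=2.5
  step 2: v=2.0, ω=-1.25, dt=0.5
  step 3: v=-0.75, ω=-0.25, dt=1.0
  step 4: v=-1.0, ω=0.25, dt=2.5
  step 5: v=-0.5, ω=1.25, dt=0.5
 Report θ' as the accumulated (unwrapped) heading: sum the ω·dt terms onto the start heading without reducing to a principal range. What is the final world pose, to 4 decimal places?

(0.4420, -7.7662, -3.4930)

step 1: θ'=-3.8680 (R=3.0000) → pose (-0.0074, -5.3554, -3.8680)
step 2: θ'=-4.4930 (R=-1.6000) → pose (-0.5064, -4.5075, -4.4930)
step 3: θ'=-4.7430 (R=3.0000) → pose (-0.4359, -5.2522, -4.7430)
step 4: θ'=-4.1180 (R=-4.0000) → pose (0.2483, -7.6146, -4.1180)
step 5: θ'=-3.4930 (R=-0.4000) → pose (0.4420, -7.7662, -3.4930)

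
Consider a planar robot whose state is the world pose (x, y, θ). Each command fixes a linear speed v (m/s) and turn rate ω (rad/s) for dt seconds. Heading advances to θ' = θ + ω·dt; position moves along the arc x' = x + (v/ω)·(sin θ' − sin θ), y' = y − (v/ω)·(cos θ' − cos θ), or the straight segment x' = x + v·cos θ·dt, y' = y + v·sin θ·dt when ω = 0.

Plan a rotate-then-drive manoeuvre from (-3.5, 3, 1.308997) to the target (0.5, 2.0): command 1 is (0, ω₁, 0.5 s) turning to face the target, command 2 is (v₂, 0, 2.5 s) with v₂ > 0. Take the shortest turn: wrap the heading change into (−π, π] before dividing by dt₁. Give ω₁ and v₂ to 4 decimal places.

ω₁ = -3.1080, v₂ = 1.6492

heading to target = atan2(2−3, 0.5−-3.5) = -0.2450
Δθ = wrap(-0.2450 − 1.3090) = -1.5540; ω₁ = Δθ/dt₁ = -3.1080
distance = √((0.5−-3.5)² + (2−3)²) = 4.1231; v₂ = distance/dt₂ = 1.6492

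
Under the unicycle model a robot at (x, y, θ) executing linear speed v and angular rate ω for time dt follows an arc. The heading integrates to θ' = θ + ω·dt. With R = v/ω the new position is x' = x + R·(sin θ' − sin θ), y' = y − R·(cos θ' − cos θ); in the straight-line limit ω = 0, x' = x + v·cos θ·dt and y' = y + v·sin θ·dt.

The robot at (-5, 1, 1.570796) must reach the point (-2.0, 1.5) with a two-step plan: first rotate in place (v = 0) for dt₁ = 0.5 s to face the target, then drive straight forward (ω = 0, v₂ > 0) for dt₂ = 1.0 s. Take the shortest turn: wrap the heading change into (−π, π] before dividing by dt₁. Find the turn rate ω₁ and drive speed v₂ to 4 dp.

ω₁ = -2.8113, v₂ = 3.0414

heading to target = atan2(1.5−1, -2−-5) = 0.1651
Δθ = wrap(0.1651 − 1.5708) = -1.4056; ω₁ = Δθ/dt₁ = -2.8113
distance = √((-2−-5)² + (1.5−1)²) = 3.0414; v₂ = distance/dt₂ = 3.0414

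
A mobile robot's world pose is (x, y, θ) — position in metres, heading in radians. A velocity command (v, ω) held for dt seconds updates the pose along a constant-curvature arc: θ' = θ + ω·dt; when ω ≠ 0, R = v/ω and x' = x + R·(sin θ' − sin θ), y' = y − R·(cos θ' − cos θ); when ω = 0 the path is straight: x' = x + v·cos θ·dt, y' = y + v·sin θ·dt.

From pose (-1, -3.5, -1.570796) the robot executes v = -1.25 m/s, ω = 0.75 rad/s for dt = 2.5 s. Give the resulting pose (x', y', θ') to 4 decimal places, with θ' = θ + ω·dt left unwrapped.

(-3.1659, -1.9099, 0.3042)

θ' = -1.5708 + 0.75·2.5 = 0.3042
R = v/ω = -1.25/0.75 = -1.6667
x' = -1 + -1.6667·(sin 0.3042 − sin -1.5708) = -3.1659
y' = -3.5 − -1.6667·(cos 0.3042 − cos -1.5708) = -1.9099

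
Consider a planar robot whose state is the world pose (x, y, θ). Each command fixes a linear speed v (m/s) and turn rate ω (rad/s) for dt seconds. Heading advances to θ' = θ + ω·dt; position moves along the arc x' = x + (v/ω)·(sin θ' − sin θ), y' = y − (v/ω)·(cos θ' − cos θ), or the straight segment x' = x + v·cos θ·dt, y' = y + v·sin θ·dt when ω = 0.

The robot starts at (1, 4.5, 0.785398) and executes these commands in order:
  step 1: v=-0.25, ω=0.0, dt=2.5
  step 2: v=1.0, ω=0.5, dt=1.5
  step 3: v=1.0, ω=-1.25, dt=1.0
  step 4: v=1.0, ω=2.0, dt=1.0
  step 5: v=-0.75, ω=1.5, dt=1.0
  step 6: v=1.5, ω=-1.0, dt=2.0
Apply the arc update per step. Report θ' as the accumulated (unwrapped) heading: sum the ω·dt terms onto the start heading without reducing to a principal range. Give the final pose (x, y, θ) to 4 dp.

step 1: θ'=0.7854 (straight) → pose (0.5581, 4.0581, 0.7854)
step 2: θ'=1.5354 (R=2.0000) → pose (1.1426, 5.4015, 1.5354)
step 3: θ'=0.2854 (R=-0.8000) → pose (1.7169, 6.1408, 0.2854)
step 4: θ'=2.2854 (R=0.5000) → pose (1.9538, 6.9483, 2.2854)
step 5: θ'=3.7854 (R=-0.5000) → pose (2.6316, 6.8760, 3.7854)
step 6: θ'=1.7854 (R=-1.5000) → pose (0.2656, 7.7563, 1.7854)

(0.2656, 7.7563, 1.7854)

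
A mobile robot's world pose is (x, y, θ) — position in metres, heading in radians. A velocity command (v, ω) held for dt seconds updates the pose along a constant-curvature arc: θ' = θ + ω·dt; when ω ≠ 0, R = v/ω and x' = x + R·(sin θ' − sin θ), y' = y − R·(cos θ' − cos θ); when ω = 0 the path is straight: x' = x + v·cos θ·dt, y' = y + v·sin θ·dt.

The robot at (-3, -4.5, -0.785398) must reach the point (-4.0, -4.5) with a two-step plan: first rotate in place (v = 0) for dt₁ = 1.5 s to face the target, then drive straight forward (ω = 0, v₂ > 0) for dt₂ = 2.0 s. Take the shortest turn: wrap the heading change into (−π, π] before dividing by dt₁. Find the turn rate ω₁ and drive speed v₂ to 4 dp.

heading to target = atan2(-4.5−-4.5, -4−-3) = 3.1416
Δθ = wrap(3.1416 − -0.7854) = -2.3562; ω₁ = Δθ/dt₁ = -1.5708
distance = √((-4−-3)² + (-4.5−-4.5)²) = 1.0000; v₂ = distance/dt₂ = 0.5000

ω₁ = -1.5708, v₂ = 0.5000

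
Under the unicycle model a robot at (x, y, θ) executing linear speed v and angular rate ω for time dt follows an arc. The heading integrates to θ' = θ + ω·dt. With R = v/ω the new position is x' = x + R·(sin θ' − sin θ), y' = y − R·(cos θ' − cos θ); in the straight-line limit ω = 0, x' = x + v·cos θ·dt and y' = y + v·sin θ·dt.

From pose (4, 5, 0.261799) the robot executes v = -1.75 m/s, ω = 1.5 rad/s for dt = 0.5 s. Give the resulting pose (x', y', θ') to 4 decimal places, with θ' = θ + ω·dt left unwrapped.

(3.3129, 4.4918, 1.0118)

θ' = 0.2618 + 1.5·0.5 = 1.0118
R = v/ω = -1.75/1.5 = -1.1667
x' = 4 + -1.1667·(sin 1.0118 − sin 0.2618) = 3.3129
y' = 5 − -1.1667·(cos 1.0118 − cos 0.2618) = 4.4918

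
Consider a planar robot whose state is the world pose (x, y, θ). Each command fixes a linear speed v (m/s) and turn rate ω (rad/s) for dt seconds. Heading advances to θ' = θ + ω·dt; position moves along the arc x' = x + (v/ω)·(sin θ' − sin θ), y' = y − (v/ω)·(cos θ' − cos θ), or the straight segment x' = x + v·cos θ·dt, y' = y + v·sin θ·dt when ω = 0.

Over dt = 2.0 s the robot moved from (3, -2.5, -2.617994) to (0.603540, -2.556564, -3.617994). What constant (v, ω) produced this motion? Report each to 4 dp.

v = 1.2500, ω = -0.5000

Δθ = -3.617994 − -2.617994 = -1.000000
ω = Δθ/dt = -1.000000/2.0 = -0.5000
R = Δx/(sin θ' − sin θ) = -2.5000
v = R·ω = -2.5000·-0.5000 = 1.2500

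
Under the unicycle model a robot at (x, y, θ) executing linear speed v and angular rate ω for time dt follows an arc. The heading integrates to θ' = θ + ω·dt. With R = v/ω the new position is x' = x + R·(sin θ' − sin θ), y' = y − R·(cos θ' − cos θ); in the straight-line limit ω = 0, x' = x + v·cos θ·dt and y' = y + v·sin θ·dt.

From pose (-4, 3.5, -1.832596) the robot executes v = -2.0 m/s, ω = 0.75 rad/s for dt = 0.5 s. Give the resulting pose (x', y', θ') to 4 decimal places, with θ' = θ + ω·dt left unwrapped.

θ' = -1.8326 + 0.75·0.5 = -1.4576
R = v/ω = -2.0/0.75 = -2.6667
x' = -4 + -2.6667·(sin -1.4576 − sin -1.8326) = -3.9262
y' = 3.5 − -2.6667·(cos -1.4576 − cos -1.8326) = 4.4914

(-3.9262, 4.4914, -1.4576)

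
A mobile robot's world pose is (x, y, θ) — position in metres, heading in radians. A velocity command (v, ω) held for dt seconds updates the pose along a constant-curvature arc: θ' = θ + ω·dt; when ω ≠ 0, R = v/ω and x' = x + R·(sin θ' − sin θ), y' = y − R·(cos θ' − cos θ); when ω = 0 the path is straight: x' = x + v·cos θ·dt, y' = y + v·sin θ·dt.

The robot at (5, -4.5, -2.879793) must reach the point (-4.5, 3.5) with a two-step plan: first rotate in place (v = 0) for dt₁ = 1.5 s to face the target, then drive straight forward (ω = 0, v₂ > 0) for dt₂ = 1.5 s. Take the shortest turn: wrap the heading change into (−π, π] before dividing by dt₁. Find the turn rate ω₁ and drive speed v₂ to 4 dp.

ω₁ = -0.6411, v₂ = 8.2798

heading to target = atan2(3.5−-4.5, -4.5−5) = 2.4417
Δθ = wrap(2.4417 − -2.8798) = -0.9617; ω₁ = Δθ/dt₁ = -0.6411
distance = √((-4.5−5)² + (3.5−-4.5)²) = 12.4197; v₂ = distance/dt₂ = 8.2798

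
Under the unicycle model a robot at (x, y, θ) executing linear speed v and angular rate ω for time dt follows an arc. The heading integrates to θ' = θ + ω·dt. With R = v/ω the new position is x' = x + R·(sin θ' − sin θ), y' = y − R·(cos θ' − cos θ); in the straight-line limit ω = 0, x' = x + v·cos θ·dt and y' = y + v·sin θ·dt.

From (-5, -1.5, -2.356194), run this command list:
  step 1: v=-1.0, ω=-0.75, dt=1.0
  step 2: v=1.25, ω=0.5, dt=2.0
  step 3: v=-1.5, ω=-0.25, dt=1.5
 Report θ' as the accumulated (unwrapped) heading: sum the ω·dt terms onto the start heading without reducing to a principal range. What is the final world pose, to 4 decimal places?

(-4.6863, -0.6559, -2.4812)

step 1: θ'=-3.1062 (R=1.3333) → pose (-4.1044, -1.1103, -3.1062)
step 2: θ'=-2.1062 (R=2.5000) → pose (-6.1661, -2.3333, -2.1062)
step 3: θ'=-2.4812 (R=6.0000) → pose (-4.6863, -0.6559, -2.4812)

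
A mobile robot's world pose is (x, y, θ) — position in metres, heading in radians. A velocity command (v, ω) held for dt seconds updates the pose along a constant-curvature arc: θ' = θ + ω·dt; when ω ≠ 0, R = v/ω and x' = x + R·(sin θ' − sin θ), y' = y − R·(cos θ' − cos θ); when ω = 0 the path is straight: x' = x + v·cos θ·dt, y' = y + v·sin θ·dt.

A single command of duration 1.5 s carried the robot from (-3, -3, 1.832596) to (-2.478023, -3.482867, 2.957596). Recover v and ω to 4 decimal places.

Δθ = 2.957596 − 1.832596 = 1.125000
ω = Δθ/dt = 1.125000/1.5 = 0.7500
R = Δx/(sin θ' − sin θ) = -0.6667
v = R·ω = -0.6667·0.7500 = -0.5000

v = -0.5000, ω = 0.7500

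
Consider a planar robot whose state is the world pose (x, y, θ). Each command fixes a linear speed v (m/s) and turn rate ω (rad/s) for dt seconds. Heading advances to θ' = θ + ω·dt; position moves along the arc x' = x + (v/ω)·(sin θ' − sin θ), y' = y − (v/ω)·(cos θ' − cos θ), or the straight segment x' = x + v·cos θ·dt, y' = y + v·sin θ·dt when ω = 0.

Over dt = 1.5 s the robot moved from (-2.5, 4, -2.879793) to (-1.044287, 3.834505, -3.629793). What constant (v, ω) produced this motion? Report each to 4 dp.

v = -1.0000, ω = -0.5000

Δθ = -3.629793 − -2.879793 = -0.750000
ω = Δθ/dt = -0.750000/1.5 = -0.5000
R = Δx/(sin θ' − sin θ) = 2.0000
v = R·ω = 2.0000·-0.5000 = -1.0000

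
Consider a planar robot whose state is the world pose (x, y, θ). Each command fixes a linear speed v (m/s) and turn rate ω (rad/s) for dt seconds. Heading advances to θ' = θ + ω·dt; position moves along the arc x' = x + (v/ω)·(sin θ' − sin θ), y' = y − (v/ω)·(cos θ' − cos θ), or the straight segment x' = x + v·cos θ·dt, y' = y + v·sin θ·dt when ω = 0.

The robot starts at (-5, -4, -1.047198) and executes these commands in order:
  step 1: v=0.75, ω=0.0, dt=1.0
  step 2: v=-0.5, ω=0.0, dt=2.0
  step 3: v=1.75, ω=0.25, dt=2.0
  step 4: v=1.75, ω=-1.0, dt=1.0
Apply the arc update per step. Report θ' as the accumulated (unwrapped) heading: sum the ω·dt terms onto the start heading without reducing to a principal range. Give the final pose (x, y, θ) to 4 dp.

step 1: θ'=-1.0472 (straight) → pose (-4.6250, -4.6495, -1.0472)
step 2: θ'=-1.0472 (straight) → pose (-5.1250, -3.7835, -1.0472)
step 3: θ'=-0.5472 (R=7.0000) → pose (-2.7049, -6.2614, -0.5472)
step 4: θ'=-1.5472 (R=-1.7500) → pose (-1.8659, -7.7146, -1.5472)

(-1.8659, -7.7146, -1.5472)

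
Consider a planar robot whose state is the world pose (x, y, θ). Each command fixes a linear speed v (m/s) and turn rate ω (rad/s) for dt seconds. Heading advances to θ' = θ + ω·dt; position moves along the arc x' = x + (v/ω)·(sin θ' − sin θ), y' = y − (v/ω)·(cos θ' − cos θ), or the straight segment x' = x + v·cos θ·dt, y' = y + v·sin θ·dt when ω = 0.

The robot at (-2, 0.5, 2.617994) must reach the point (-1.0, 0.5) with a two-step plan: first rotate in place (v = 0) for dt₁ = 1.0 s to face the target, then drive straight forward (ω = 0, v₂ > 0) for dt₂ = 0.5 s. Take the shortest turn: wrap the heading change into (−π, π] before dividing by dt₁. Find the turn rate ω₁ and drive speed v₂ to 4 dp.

ω₁ = -2.6180, v₂ = 2.0000

heading to target = atan2(0.5−0.5, -1−-2) = 0.0000
Δθ = wrap(0.0000 − 2.6180) = -2.6180; ω₁ = Δθ/dt₁ = -2.6180
distance = √((-1−-2)² + (0.5−0.5)²) = 1.0000; v₂ = distance/dt₂ = 2.0000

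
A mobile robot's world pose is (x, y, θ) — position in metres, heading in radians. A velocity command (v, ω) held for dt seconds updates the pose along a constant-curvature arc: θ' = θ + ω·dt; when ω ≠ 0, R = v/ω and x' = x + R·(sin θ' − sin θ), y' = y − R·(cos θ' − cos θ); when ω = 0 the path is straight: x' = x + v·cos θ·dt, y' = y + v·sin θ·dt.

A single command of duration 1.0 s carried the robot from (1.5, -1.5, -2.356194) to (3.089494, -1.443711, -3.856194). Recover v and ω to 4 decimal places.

Δθ = -3.856194 − -2.356194 = -1.500000
ω = Δθ/dt = -1.500000/1.0 = -1.5000
R = Δx/(sin θ' − sin θ) = 1.1667
v = R·ω = 1.1667·-1.5000 = -1.7500

v = -1.7500, ω = -1.5000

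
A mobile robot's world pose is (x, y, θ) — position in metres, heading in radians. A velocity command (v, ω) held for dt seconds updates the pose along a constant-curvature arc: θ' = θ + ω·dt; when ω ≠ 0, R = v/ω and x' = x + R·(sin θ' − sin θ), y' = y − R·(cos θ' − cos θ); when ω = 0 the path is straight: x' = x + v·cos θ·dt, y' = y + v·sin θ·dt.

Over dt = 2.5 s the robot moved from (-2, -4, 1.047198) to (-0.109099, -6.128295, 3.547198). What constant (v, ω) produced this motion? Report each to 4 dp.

Δθ = 3.547198 − 1.047198 = 2.500000
ω = Δθ/dt = 2.500000/2.5 = 1.0000
R = −Δy/(cos θ' − cos θ) = -1.5000
v = R·ω = -1.5000·1.0000 = -1.5000

v = -1.5000, ω = 1.0000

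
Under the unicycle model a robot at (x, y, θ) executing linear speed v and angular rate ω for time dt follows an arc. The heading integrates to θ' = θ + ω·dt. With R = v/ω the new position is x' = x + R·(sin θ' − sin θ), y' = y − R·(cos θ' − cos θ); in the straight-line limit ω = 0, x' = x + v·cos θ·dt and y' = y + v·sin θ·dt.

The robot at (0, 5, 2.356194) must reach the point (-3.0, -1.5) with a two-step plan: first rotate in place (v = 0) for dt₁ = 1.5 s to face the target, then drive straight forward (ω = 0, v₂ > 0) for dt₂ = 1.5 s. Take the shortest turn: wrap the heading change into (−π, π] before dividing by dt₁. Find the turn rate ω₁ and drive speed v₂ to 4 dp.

ω₁ = 1.2825, v₂ = 4.7726

heading to target = atan2(-1.5−5, -3−0) = -2.0032
Δθ = wrap(-2.0032 − 2.3562) = 1.9238; ω₁ = Δθ/dt₁ = 1.2825
distance = √((-3−0)² + (-1.5−5)²) = 7.1589; v₂ = distance/dt₂ = 4.7726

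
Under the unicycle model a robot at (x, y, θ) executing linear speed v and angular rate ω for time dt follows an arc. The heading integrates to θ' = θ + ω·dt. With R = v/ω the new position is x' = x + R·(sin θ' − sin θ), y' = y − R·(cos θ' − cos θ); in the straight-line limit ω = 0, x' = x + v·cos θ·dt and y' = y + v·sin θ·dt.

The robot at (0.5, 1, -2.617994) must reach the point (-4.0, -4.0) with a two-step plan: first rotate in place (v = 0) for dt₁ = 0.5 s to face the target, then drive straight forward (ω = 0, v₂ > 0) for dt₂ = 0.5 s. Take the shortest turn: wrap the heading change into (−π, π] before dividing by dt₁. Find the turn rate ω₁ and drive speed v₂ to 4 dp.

heading to target = atan2(-4−1, -4−0.5) = -2.3036
Δθ = wrap(-2.3036 − -2.6180) = 0.3144; ω₁ = Δθ/dt₁ = 0.6288
distance = √((-4−0.5)² + (-4−1)²) = 6.7268; v₂ = distance/dt₂ = 13.4536

ω₁ = 0.6288, v₂ = 13.4536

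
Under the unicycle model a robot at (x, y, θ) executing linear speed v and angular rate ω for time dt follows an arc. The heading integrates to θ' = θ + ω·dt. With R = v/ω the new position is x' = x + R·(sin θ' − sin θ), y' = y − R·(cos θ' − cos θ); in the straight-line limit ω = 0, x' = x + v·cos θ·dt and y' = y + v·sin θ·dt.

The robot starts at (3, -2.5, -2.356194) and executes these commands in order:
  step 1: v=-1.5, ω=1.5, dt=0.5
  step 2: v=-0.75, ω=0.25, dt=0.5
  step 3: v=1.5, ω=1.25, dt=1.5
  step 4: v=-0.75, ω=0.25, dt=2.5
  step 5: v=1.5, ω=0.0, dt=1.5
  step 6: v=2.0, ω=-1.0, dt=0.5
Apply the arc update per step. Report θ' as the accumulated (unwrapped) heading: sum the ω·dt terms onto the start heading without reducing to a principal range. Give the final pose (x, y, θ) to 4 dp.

step 1: θ'=-1.6062 (R=-1.0000) → pose (3.2923, -1.8283, -1.6062)
step 2: θ'=-1.4812 (R=-3.0000) → pose (3.2821, -1.4537, -1.4812)
step 3: θ'=0.3938 (R=1.2000) → pose (4.9377, -2.4544, 0.3938)
step 4: θ'=1.0188 (R=-3.0000) → pose (3.5344, -3.6517, 1.0188)
step 5: θ'=1.0188 (straight) → pose (4.7143, -1.7358, 1.0188)
step 6: θ'=0.5188 (R=-2.0000) → pose (5.4256, -1.0478, 0.5188)

(5.4256, -1.0478, 0.5188)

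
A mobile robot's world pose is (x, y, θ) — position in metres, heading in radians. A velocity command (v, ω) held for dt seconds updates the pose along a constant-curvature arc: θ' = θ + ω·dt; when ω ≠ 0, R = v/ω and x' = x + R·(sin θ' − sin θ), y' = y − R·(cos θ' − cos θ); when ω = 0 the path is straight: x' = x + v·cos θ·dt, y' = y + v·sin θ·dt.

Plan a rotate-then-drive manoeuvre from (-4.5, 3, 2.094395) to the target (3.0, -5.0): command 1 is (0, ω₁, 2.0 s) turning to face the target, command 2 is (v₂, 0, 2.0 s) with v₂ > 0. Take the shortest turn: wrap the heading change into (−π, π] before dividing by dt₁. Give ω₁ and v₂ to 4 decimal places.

ω₁ = -1.4560, v₂ = 5.4829

heading to target = atan2(-5−3, 3−-4.5) = -0.8176
Δθ = wrap(-0.8176 − 2.0944) = -2.9120; ω₁ = Δθ/dt₁ = -1.4560
distance = √((3−-4.5)² + (-5−3)²) = 10.9659; v₂ = distance/dt₂ = 5.4829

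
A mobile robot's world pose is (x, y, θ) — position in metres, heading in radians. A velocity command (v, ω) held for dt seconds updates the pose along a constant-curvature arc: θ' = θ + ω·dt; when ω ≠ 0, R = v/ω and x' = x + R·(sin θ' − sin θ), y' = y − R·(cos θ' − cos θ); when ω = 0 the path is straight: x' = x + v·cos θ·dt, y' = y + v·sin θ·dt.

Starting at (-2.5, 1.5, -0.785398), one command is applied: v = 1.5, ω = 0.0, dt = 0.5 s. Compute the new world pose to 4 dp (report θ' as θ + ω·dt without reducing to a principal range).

(-1.9697, 0.9697, -0.7854)

θ' = -0.7854 + 0.0·0.5 = -0.7854
ω = 0 → straight: x' = -2.5 + 1.5·cos(-0.7854)·0.5 = -1.9697
y' = 1.5 + 1.5·sin(-0.7854)·0.5 = 0.9697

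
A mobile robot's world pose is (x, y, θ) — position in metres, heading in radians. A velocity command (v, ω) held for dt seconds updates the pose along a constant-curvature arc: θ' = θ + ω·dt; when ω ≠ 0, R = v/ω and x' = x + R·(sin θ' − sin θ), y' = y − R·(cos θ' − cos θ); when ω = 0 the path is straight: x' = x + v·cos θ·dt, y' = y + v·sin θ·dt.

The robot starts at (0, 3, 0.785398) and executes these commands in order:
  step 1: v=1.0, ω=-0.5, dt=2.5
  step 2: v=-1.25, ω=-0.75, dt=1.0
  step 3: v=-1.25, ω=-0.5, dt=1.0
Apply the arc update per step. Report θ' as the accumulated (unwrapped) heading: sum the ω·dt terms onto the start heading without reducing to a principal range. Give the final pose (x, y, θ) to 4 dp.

step 1: θ'=-0.4646 (R=-2.0000) → pose (2.3103, 3.3738, -0.4646)
step 2: θ'=-1.2146 (R=1.6667) → pose (1.4951, 4.2826, -1.2146)
step 3: θ'=-1.7146 (R=2.5000) → pose (1.3640, 5.5127, -1.7146)

(1.3640, 5.5127, -1.7146)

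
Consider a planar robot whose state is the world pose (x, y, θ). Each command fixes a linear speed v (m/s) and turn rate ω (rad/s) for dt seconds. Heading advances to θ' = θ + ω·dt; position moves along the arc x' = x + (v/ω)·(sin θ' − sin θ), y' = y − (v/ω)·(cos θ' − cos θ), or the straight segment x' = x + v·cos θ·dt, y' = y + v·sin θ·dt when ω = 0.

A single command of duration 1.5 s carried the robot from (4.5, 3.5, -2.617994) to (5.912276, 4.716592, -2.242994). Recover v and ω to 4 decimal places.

v = -1.2500, ω = 0.2500

Δθ = -2.242994 − -2.617994 = 0.375000
ω = Δθ/dt = 0.375000/1.5 = 0.2500
R = Δx/(sin θ' − sin θ) = -5.0000
v = R·ω = -5.0000·0.2500 = -1.2500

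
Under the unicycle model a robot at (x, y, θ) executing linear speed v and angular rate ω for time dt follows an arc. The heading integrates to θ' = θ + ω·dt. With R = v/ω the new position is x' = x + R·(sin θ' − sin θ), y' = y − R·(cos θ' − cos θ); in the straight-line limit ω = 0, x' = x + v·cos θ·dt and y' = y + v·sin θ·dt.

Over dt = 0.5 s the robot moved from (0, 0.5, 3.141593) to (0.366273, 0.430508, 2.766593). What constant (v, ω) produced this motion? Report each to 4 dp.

v = -0.7500, ω = -0.7500

Δθ = 2.766593 − 3.141593 = -0.375000
ω = Δθ/dt = -0.375000/0.5 = -0.7500
R = Δx/(sin θ' − sin θ) = 1.0000
v = R·ω = 1.0000·-0.7500 = -0.7500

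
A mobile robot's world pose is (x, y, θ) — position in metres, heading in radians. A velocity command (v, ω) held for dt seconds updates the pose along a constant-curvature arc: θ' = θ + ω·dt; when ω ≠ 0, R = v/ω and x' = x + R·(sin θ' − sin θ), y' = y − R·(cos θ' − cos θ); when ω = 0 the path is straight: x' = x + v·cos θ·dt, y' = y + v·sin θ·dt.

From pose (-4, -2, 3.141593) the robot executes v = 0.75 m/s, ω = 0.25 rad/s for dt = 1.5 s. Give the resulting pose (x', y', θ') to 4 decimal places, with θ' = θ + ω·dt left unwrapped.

(-5.0988, -2.2085, 3.5166)

θ' = 3.1416 + 0.25·1.5 = 3.5166
R = v/ω = 0.75/0.25 = 3.0000
x' = -4 + 3.0000·(sin 3.5166 − sin 3.1416) = -5.0988
y' = -2 − 3.0000·(cos 3.5166 − cos 3.1416) = -2.2085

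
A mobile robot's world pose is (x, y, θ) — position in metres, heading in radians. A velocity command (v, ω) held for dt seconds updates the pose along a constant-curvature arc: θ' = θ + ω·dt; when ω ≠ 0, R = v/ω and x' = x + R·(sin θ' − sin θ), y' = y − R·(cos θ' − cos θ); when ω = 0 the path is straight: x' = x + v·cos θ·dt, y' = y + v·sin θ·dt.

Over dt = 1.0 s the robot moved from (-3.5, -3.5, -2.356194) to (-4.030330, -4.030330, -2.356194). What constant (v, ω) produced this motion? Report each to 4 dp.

Δθ = -2.356194 − -2.356194 = 0.000000
ω = Δθ/dt = 0.000000/1.0 = 0.0000
ω = 0 → v = (Δx·cos θ + Δy·sin θ)/dt = 0.7500

v = 0.7500, ω = 0.0000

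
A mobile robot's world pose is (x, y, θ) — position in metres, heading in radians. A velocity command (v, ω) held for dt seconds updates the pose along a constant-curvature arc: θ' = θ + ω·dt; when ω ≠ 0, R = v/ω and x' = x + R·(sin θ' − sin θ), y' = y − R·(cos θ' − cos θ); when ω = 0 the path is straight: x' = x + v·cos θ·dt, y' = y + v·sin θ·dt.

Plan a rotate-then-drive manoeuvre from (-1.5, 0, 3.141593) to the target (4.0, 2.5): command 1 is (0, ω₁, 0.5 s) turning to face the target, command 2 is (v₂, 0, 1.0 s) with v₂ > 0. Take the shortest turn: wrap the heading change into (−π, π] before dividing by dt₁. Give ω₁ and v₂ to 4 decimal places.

heading to target = atan2(2.5−0, 4−-1.5) = 0.4266
Δθ = wrap(0.4266 − 3.1416) = -2.7150; ω₁ = Δθ/dt₁ = -5.4299
distance = √((4−-1.5)² + (2.5−0)²) = 6.0415; v₂ = distance/dt₂ = 6.0415

ω₁ = -5.4299, v₂ = 6.0415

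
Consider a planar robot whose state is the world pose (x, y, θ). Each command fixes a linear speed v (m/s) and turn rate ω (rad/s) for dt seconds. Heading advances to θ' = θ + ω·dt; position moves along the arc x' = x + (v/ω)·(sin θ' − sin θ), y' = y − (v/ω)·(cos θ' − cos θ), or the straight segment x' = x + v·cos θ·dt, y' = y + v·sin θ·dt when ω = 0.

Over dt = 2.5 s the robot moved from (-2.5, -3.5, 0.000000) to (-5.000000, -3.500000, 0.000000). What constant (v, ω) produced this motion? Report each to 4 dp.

v = -1.0000, ω = 0.0000

Δθ = 0.000000 − 0.000000 = 0.000000
ω = Δθ/dt = 0.000000/2.5 = 0.0000
ω = 0 → v = (Δx·cos θ + Δy·sin θ)/dt = -1.0000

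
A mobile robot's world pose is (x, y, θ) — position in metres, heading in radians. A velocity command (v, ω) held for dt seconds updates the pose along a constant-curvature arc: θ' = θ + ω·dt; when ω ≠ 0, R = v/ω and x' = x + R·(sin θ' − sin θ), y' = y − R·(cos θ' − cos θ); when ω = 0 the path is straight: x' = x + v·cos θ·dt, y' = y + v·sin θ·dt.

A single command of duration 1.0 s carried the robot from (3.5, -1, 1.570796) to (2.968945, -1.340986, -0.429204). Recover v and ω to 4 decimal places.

v = -0.7500, ω = -2.0000

Δθ = -0.429204 − 1.570796 = -2.000000
ω = Δθ/dt = -2.000000/1.0 = -2.0000
R = Δx/(sin θ' − sin θ) = 0.3750
v = R·ω = 0.3750·-2.0000 = -0.7500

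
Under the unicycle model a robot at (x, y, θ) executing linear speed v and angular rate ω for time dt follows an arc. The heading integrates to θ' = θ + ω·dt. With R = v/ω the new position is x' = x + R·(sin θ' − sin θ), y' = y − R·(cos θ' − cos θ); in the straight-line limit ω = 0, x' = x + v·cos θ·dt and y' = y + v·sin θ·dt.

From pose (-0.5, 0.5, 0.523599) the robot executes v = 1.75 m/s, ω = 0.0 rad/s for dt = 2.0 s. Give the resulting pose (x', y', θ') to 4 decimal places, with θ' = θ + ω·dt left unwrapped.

(2.5311, 2.2500, 0.5236)

θ' = 0.5236 + 0.0·2.0 = 0.5236
ω = 0 → straight: x' = -0.5 + 1.75·cos(0.5236)·2.0 = 2.5311
y' = 0.5 + 1.75·sin(0.5236)·2.0 = 2.2500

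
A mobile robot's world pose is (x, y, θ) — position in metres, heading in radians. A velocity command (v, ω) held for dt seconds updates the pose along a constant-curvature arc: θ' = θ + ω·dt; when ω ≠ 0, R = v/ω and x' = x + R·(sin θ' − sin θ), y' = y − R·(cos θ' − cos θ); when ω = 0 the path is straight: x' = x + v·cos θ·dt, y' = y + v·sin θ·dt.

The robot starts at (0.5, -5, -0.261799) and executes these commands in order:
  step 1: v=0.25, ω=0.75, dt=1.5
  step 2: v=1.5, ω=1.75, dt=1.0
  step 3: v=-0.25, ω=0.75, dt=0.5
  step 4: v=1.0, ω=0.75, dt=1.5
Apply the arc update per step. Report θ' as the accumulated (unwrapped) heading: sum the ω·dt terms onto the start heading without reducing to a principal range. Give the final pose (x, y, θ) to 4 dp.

step 1: θ'=0.8632 (R=0.3333) → pose (0.8396, -4.8947, 0.8632)
step 2: θ'=2.6132 (R=0.8571) → pose (0.6203, -3.5973, 2.6132)
step 3: θ'=2.9882 (R=-0.3333) → pose (0.7375, -3.6388, 2.9882)
step 4: θ'=4.1132 (R=1.3333) → pose (-0.5673, -4.2046, 4.1132)

(-0.5673, -4.2046, 4.1132)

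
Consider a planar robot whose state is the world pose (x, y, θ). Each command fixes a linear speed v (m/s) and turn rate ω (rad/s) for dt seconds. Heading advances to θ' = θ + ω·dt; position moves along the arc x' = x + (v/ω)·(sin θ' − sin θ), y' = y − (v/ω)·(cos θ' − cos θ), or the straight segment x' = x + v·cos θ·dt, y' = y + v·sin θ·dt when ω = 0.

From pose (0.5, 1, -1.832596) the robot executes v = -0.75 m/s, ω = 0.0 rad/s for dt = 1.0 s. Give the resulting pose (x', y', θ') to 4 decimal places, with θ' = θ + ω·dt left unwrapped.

θ' = -1.8326 + 0.0·1.0 = -1.8326
ω = 0 → straight: x' = 0.5 + -0.75·cos(-1.8326)·1.0 = 0.6941
y' = 1 + -0.75·sin(-1.8326)·1.0 = 1.7244

(0.6941, 1.7244, -1.8326)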